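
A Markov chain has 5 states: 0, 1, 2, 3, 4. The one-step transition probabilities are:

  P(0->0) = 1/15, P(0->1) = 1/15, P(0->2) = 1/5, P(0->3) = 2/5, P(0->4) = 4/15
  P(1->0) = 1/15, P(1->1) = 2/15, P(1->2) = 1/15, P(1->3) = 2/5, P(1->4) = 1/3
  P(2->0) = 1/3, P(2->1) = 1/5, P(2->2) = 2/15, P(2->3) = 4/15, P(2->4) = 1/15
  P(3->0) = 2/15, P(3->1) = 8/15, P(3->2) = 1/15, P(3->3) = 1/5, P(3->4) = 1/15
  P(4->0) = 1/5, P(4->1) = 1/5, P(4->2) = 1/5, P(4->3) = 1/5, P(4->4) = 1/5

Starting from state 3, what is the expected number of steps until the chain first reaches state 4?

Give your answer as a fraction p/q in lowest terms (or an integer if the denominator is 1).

Let h_i = expected steps to first reach 4 from state i.
Boundary: h_4 = 0.
First-step equations for the other states:
  h_0 = 1 + 1/15*h_0 + 1/15*h_1 + 1/5*h_2 + 2/5*h_3 + 4/15*h_4
  h_1 = 1 + 1/15*h_0 + 2/15*h_1 + 1/15*h_2 + 2/5*h_3 + 1/3*h_4
  h_2 = 1 + 1/3*h_0 + 1/5*h_1 + 2/15*h_2 + 4/15*h_3 + 1/15*h_4
  h_3 = 1 + 2/15*h_0 + 8/15*h_1 + 1/15*h_2 + 1/5*h_3 + 1/15*h_4

Substituting h_4 = 0 and rearranging gives the linear system (I - Q) h = 1:
  [14/15, -1/15, -1/5, -2/5] . (h_0, h_1, h_2, h_3) = 1
  [-1/15, 13/15, -1/15, -2/5] . (h_0, h_1, h_2, h_3) = 1
  [-1/3, -1/5, 13/15, -4/15] . (h_0, h_1, h_2, h_3) = 1
  [-2/15, -8/15, -1/15, 4/5] . (h_0, h_1, h_2, h_3) = 1

Solving yields:
  h_0 = 6030/1181
  h_1 = 5460/1181
  h_2 = 7005/1181
  h_3 = 6705/1181

Starting state is 3, so the expected hitting time is h_3 = 6705/1181.

Answer: 6705/1181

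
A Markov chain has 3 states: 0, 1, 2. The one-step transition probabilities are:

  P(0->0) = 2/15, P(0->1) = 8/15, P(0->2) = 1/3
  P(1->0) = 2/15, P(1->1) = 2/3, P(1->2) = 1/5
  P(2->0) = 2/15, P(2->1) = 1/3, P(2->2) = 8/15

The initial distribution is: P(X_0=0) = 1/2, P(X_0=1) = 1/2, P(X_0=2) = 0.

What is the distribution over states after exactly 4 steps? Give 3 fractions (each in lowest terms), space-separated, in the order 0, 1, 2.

Answer: 2/15 122/225 73/225

Derivation:
Propagating the distribution step by step (d_{t+1} = d_t * P):
d_0 = (0=1/2, 1=1/2, 2=0)
  d_1[0] = 1/2*2/15 + 1/2*2/15 + 0*2/15 = 2/15
  d_1[1] = 1/2*8/15 + 1/2*2/3 + 0*1/3 = 3/5
  d_1[2] = 1/2*1/3 + 1/2*1/5 + 0*8/15 = 4/15
d_1 = (0=2/15, 1=3/5, 2=4/15)
  d_2[0] = 2/15*2/15 + 3/5*2/15 + 4/15*2/15 = 2/15
  d_2[1] = 2/15*8/15 + 3/5*2/3 + 4/15*1/3 = 14/25
  d_2[2] = 2/15*1/3 + 3/5*1/5 + 4/15*8/15 = 23/75
d_2 = (0=2/15, 1=14/25, 2=23/75)
  d_3[0] = 2/15*2/15 + 14/25*2/15 + 23/75*2/15 = 2/15
  d_3[1] = 2/15*8/15 + 14/25*2/3 + 23/75*1/3 = 41/75
  d_3[2] = 2/15*1/3 + 14/25*1/5 + 23/75*8/15 = 8/25
d_3 = (0=2/15, 1=41/75, 2=8/25)
  d_4[0] = 2/15*2/15 + 41/75*2/15 + 8/25*2/15 = 2/15
  d_4[1] = 2/15*8/15 + 41/75*2/3 + 8/25*1/3 = 122/225
  d_4[2] = 2/15*1/3 + 41/75*1/5 + 8/25*8/15 = 73/225
d_4 = (0=2/15, 1=122/225, 2=73/225)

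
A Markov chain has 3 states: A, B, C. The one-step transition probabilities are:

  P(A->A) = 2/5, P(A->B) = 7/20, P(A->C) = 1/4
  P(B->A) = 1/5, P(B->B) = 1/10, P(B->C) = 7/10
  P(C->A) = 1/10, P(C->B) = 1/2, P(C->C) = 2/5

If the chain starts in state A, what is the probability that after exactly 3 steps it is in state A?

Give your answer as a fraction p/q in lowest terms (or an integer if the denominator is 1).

Answer: 413/2000

Derivation:
Computing P^3 by repeated multiplication:
P^1 =
  A: [2/5, 7/20, 1/4]
  B: [1/5, 1/10, 7/10]
  C: [1/10, 1/2, 2/5]
P^2 =
  A: [51/200, 3/10, 89/200]
  B: [17/100, 43/100, 2/5]
  C: [9/50, 57/200, 107/200]
P^3 =
  A: [413/2000, 1367/4000, 1807/4000]
  B: [97/500, 121/400, 1007/2000]
  C: [73/400, 359/1000, 917/2000]

(P^3)[A -> A] = 413/2000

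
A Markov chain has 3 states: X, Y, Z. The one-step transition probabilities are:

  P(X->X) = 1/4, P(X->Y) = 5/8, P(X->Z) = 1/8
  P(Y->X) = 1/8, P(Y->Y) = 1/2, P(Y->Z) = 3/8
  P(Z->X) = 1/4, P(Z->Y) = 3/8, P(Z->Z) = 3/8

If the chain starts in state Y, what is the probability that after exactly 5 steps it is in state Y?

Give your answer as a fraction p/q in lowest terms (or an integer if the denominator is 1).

Answer: 7911/16384

Derivation:
Computing P^5 by repeated multiplication:
P^1 =
  X: [1/4, 5/8, 1/8]
  Y: [1/8, 1/2, 3/8]
  Z: [1/4, 3/8, 3/8]
P^2 =
  X: [11/64, 33/64, 5/16]
  Y: [3/16, 15/32, 11/32]
  Z: [13/64, 31/64, 5/16]
P^3 =
  X: [95/512, 247/512, 85/256]
  Y: [49/256, 123/256, 21/64]
  Z: [97/512, 249/512, 83/256]
P^4 =
  X: [777/4096, 1973/4096, 673/2048]
  Y: [389/2048, 989/2048, 335/1024]
  Z: [775/4096, 1979/4096, 671/2048]
P^5 =
  X: [6219/32768, 15815/32768, 5367/16384]
  Y: [3107/16384, 7911/16384, 2683/8192]
  Z: [6213/32768, 15817/32768, 5369/16384]

(P^5)[Y -> Y] = 7911/16384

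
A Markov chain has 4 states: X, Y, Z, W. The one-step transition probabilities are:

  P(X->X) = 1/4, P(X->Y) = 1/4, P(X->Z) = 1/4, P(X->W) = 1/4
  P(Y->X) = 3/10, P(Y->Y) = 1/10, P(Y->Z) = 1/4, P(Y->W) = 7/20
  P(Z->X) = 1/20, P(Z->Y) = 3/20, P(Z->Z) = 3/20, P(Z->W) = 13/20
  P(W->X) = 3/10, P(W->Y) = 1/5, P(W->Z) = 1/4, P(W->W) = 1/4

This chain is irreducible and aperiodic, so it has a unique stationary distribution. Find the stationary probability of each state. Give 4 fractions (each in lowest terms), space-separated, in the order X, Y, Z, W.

The stationary distribution satisfies pi = pi * P, i.e.:
  pi_X = 1/4*pi_X + 3/10*pi_Y + 1/20*pi_Z + 3/10*pi_W
  pi_Y = 1/4*pi_X + 1/10*pi_Y + 3/20*pi_Z + 1/5*pi_W
  pi_Z = 1/4*pi_X + 1/4*pi_Y + 3/20*pi_Z + 1/4*pi_W
  pi_W = 1/4*pi_X + 7/20*pi_Y + 13/20*pi_Z + 1/4*pi_W
with normalization: pi_X + pi_Y + pi_Z + pi_W = 1.

Using the first 3 balance equations plus normalization, the linear system A*pi = b is:
  [-3/4, 3/10, 1/20, 3/10] . pi = 0
  [1/4, -9/10, 3/20, 1/5] . pi = 0
  [1/4, 1/4, -17/20, 1/4] . pi = 0
  [1, 1, 1, 1] . pi = 1

Solving yields:
  pi_X = 107/462
  pi_Y = 925/5082
  pi_Z = 5/22
  pi_W = 1825/5082

Verification (pi * P):
  107/462*1/4 + 925/5082*3/10 + 5/22*1/20 + 1825/5082*3/10 = 107/462 = pi_X  (ok)
  107/462*1/4 + 925/5082*1/10 + 5/22*3/20 + 1825/5082*1/5 = 925/5082 = pi_Y  (ok)
  107/462*1/4 + 925/5082*1/4 + 5/22*3/20 + 1825/5082*1/4 = 5/22 = pi_Z  (ok)
  107/462*1/4 + 925/5082*7/20 + 5/22*13/20 + 1825/5082*1/4 = 1825/5082 = pi_W  (ok)

Answer: 107/462 925/5082 5/22 1825/5082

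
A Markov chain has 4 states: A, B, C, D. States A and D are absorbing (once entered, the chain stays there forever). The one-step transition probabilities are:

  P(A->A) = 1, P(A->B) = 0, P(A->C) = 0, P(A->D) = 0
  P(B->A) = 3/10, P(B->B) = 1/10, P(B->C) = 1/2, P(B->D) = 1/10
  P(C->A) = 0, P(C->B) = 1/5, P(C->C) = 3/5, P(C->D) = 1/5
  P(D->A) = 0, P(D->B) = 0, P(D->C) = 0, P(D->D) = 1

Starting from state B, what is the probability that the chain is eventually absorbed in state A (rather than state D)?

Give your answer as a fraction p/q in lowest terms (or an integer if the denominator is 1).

Let a_i = P(absorbed in A | start in state i).
Boundary conditions: a_A = 1, a_D = 0.
For each transient state i, a_i = sum_j P(i->j) * a_j:
  a_B = 3/10*a_A + 1/10*a_B + 1/2*a_C + 1/10*a_D
  a_C = 0*a_A + 1/5*a_B + 3/5*a_C + 1/5*a_D

Substituting a_A = 1 and a_D = 0, rearrange to (I - Q) a = r where r[i] = P(i -> A):
  [9/10, -1/2] . (a_B, a_C) = 3/10
  [-1/5, 2/5] . (a_B, a_C) = 0

Solving yields:
  a_B = 6/13
  a_C = 3/13

Starting state is B, so the absorption probability is a_B = 6/13.

Answer: 6/13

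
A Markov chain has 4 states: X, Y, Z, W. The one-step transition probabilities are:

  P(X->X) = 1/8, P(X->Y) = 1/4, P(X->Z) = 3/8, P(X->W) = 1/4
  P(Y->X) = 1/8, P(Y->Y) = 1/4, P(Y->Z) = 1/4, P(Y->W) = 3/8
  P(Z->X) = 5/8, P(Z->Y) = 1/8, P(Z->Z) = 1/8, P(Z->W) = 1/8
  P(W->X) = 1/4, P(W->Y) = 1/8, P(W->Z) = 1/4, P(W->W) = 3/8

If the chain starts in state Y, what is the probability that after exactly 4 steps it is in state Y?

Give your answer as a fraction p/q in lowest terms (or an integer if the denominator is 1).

Computing P^4 by repeated multiplication:
P^1 =
  X: [1/8, 1/4, 3/8, 1/4]
  Y: [1/8, 1/4, 1/4, 3/8]
  Z: [5/8, 1/8, 1/8, 1/8]
  W: [1/4, 1/8, 1/4, 3/8]
P^2 =
  X: [11/32, 11/64, 7/32, 17/64]
  Y: [19/64, 11/64, 15/64, 19/64]
  Z: [13/64, 7/32, 5/16, 17/64]
  W: [19/64, 11/64, 1/4, 9/32]
P^3 =
  X: [137/512, 97/512, 17/64, 71/256]
  Y: [143/512, 47/256, 33/128, 143/512]
  Z: [161/512, 91/512, 121/512, 139/512]
  W: [73/256, 47/256, 131/512, 141/512]
P^4 =
  X: [599/2048, 373/2048, 1025/4096, 1127/4096]
  Y: [1183/4096, 749/4096, 1035/4096, 1129/4096]
  Z: [1135/4096, 191/1024, 133/512, 1133/4096]
  W: [1177/4096, 47/256, 1039/4096, 141/512]

(P^4)[Y -> Y] = 749/4096

Answer: 749/4096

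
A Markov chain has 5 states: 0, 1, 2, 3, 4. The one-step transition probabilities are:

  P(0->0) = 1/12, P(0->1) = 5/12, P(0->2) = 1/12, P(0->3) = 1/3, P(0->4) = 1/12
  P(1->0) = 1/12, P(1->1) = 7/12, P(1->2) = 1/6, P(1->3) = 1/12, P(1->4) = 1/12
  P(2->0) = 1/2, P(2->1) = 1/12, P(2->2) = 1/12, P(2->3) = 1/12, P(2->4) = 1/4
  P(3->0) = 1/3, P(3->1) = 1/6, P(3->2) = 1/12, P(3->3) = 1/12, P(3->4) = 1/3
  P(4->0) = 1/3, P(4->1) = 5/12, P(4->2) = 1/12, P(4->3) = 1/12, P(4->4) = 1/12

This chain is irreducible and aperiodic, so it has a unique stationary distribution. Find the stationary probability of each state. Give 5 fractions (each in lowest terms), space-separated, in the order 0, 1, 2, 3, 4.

Answer: 733/3669 505/1223 144/1223 163/1223 500/3669

Derivation:
The stationary distribution satisfies pi = pi * P, i.e.:
  pi_0 = 1/12*pi_0 + 1/12*pi_1 + 1/2*pi_2 + 1/3*pi_3 + 1/3*pi_4
  pi_1 = 5/12*pi_0 + 7/12*pi_1 + 1/12*pi_2 + 1/6*pi_3 + 5/12*pi_4
  pi_2 = 1/12*pi_0 + 1/6*pi_1 + 1/12*pi_2 + 1/12*pi_3 + 1/12*pi_4
  pi_3 = 1/3*pi_0 + 1/12*pi_1 + 1/12*pi_2 + 1/12*pi_3 + 1/12*pi_4
  pi_4 = 1/12*pi_0 + 1/12*pi_1 + 1/4*pi_2 + 1/3*pi_3 + 1/12*pi_4
with normalization: pi_0 + pi_1 + pi_2 + pi_3 + pi_4 = 1.

Using the first 4 balance equations plus normalization, the linear system A*pi = b is:
  [-11/12, 1/12, 1/2, 1/3, 1/3] . pi = 0
  [5/12, -5/12, 1/12, 1/6, 5/12] . pi = 0
  [1/12, 1/6, -11/12, 1/12, 1/12] . pi = 0
  [1/3, 1/12, 1/12, -11/12, 1/12] . pi = 0
  [1, 1, 1, 1, 1] . pi = 1

Solving yields:
  pi_0 = 733/3669
  pi_1 = 505/1223
  pi_2 = 144/1223
  pi_3 = 163/1223
  pi_4 = 500/3669

Verification (pi * P):
  733/3669*1/12 + 505/1223*1/12 + 144/1223*1/2 + 163/1223*1/3 + 500/3669*1/3 = 733/3669 = pi_0  (ok)
  733/3669*5/12 + 505/1223*7/12 + 144/1223*1/12 + 163/1223*1/6 + 500/3669*5/12 = 505/1223 = pi_1  (ok)
  733/3669*1/12 + 505/1223*1/6 + 144/1223*1/12 + 163/1223*1/12 + 500/3669*1/12 = 144/1223 = pi_2  (ok)
  733/3669*1/3 + 505/1223*1/12 + 144/1223*1/12 + 163/1223*1/12 + 500/3669*1/12 = 163/1223 = pi_3  (ok)
  733/3669*1/12 + 505/1223*1/12 + 144/1223*1/4 + 163/1223*1/3 + 500/3669*1/12 = 500/3669 = pi_4  (ok)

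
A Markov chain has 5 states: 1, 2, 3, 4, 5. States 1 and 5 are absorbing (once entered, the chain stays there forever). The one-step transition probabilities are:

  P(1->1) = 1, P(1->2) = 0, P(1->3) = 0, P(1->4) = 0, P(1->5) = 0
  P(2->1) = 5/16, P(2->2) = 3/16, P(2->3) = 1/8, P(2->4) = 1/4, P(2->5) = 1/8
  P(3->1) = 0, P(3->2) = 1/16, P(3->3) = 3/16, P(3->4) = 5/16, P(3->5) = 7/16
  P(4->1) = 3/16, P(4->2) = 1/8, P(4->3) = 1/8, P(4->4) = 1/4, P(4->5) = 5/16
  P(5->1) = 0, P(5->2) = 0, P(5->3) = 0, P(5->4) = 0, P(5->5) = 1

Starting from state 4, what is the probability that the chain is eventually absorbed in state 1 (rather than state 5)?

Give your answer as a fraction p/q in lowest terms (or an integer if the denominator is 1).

Let a_i = P(absorbed in 1 | start in state i).
Boundary conditions: a_1 = 1, a_5 = 0.
For each transient state i, a_i = sum_j P(i->j) * a_j:
  a_2 = 5/16*a_1 + 3/16*a_2 + 1/8*a_3 + 1/4*a_4 + 1/8*a_5
  a_3 = 0*a_1 + 1/16*a_2 + 3/16*a_3 + 5/16*a_4 + 7/16*a_5
  a_4 = 3/16*a_1 + 1/8*a_2 + 1/8*a_3 + 1/4*a_4 + 5/16*a_5

Substituting a_1 = 1 and a_5 = 0, rearrange to (I - Q) a = r where r[i] = P(i -> 1):
  [13/16, -1/8, -1/4] . (a_2, a_3, a_4) = 5/16
  [-1/16, 13/16, -5/16] . (a_2, a_3, a_4) = 0
  [-1/8, -1/8, 3/4] . (a_2, a_3, a_4) = 3/16

Solving yields:
  a_2 = 458/871
  a_3 = 317/1742
  a_4 = 641/1742

Starting state is 4, so the absorption probability is a_4 = 641/1742.

Answer: 641/1742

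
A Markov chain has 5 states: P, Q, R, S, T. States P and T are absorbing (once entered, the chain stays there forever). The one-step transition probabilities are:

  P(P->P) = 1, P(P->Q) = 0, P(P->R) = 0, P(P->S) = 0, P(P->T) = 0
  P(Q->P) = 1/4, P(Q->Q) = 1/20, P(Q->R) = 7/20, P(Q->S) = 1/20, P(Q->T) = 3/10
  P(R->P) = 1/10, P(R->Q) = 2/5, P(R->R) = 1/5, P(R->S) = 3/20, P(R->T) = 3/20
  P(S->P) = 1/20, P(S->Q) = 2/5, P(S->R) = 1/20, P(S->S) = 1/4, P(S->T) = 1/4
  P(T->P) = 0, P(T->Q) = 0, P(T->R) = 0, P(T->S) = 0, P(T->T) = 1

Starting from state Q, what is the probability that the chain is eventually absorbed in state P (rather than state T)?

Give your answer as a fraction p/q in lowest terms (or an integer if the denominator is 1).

Answer: 1434/3359

Derivation:
Let a_i = P(absorbed in P | start in state i).
Boundary conditions: a_P = 1, a_T = 0.
For each transient state i, a_i = sum_j P(i->j) * a_j:
  a_Q = 1/4*a_P + 1/20*a_Q + 7/20*a_R + 1/20*a_S + 3/10*a_T
  a_R = 1/10*a_P + 2/5*a_Q + 1/5*a_R + 3/20*a_S + 3/20*a_T
  a_S = 1/20*a_P + 2/5*a_Q + 1/20*a_R + 1/4*a_S + 1/4*a_T

Substituting a_P = 1 and a_T = 0, rearrange to (I - Q) a = r where r[i] = P(i -> P):
  [19/20, -7/20, -1/20] . (a_Q, a_R, a_S) = 1/4
  [-2/5, 4/5, -3/20] . (a_Q, a_R, a_S) = 1/10
  [-2/5, -1/20, 3/4] . (a_Q, a_R, a_S) = 1/20

Solving yields:
  a_Q = 1434/3359
  a_R = 1339/3359
  a_S = 1078/3359

Starting state is Q, so the absorption probability is a_Q = 1434/3359.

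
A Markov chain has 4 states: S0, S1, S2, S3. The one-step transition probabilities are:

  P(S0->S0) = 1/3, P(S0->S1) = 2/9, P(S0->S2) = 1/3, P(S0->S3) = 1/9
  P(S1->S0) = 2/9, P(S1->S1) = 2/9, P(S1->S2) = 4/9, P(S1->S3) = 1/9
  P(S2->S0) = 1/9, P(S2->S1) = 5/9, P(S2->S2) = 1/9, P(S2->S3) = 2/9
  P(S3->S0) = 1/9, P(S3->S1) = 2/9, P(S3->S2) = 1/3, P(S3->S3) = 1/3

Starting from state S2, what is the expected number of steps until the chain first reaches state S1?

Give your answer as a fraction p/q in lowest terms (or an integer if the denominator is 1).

Answer: 72/31

Derivation:
Let h_i = expected steps to first reach S1 from state i.
Boundary: h_S1 = 0.
First-step equations for the other states:
  h_S0 = 1 + 1/3*h_S0 + 2/9*h_S1 + 1/3*h_S2 + 1/9*h_S3
  h_S2 = 1 + 1/9*h_S0 + 5/9*h_S1 + 1/9*h_S2 + 2/9*h_S3
  h_S3 = 1 + 1/9*h_S0 + 2/9*h_S1 + 1/3*h_S2 + 1/3*h_S3

Substituting h_S1 = 0 and rearranging gives the linear system (I - Q) h = 1:
  [2/3, -1/3, -1/9] . (h_S0, h_S2, h_S3) = 1
  [-1/9, 8/9, -2/9] . (h_S0, h_S2, h_S3) = 1
  [-1/9, -1/3, 2/3] . (h_S0, h_S2, h_S3) = 1

Solving yields:
  h_S0 = 99/31
  h_S2 = 72/31
  h_S3 = 99/31

Starting state is S2, so the expected hitting time is h_S2 = 72/31.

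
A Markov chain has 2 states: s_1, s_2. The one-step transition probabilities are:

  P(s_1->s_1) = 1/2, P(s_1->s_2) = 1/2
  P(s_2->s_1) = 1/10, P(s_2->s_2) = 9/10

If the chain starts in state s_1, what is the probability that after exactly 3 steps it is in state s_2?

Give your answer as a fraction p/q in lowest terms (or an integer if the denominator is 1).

Computing P^3 by repeated multiplication:
P^1 =
  s_1: [1/2, 1/2]
  s_2: [1/10, 9/10]
P^2 =
  s_1: [3/10, 7/10]
  s_2: [7/50, 43/50]
P^3 =
  s_1: [11/50, 39/50]
  s_2: [39/250, 211/250]

(P^3)[s_1 -> s_2] = 39/50

Answer: 39/50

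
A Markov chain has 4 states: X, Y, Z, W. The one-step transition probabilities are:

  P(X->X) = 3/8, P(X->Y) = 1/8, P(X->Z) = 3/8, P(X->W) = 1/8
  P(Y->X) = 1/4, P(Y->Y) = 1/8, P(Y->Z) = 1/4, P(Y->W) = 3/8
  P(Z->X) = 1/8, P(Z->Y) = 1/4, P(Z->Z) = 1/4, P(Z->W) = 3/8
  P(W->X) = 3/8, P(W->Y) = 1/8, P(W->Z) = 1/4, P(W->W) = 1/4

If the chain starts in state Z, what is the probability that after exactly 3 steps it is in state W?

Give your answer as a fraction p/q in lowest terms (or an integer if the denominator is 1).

Answer: 137/512

Derivation:
Computing P^3 by repeated multiplication:
P^1 =
  X: [3/8, 1/8, 3/8, 1/8]
  Y: [1/4, 1/8, 1/4, 3/8]
  Z: [1/8, 1/4, 1/4, 3/8]
  W: [3/8, 1/8, 1/4, 1/4]
P^2 =
  X: [17/64, 11/64, 19/64, 17/64]
  Y: [19/64, 5/32, 9/32, 17/64]
  Z: [9/32, 5/32, 17/64, 19/64]
  W: [19/64, 5/32, 19/64, 1/4]
P^3 =
  X: [143/512, 83/512, 145/512, 141/512]
  Y: [73/256, 41/256, 147/512, 137/512]
  Z: [37/128, 81/512, 73/256, 137/512]
  W: [9/32, 83/512, 147/512, 69/256]

(P^3)[Z -> W] = 137/512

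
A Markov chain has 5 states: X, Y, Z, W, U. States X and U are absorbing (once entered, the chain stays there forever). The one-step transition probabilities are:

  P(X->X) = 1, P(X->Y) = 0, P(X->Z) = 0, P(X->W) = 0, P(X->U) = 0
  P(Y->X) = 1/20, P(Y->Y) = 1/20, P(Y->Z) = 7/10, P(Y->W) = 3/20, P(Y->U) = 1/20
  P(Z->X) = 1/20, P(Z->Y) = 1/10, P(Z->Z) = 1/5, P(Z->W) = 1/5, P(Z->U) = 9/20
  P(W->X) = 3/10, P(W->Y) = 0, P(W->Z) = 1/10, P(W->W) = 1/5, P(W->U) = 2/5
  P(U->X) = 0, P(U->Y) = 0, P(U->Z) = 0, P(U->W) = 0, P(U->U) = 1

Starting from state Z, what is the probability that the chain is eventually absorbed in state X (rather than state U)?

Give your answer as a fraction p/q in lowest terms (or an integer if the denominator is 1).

Let a_i = P(absorbed in X | start in state i).
Boundary conditions: a_X = 1, a_U = 0.
For each transient state i, a_i = sum_j P(i->j) * a_j:
  a_Y = 1/20*a_X + 1/20*a_Y + 7/10*a_Z + 3/20*a_W + 1/20*a_U
  a_Z = 1/20*a_X + 1/10*a_Y + 1/5*a_Z + 1/5*a_W + 9/20*a_U
  a_W = 3/10*a_X + 0*a_Y + 1/10*a_Z + 1/5*a_W + 2/5*a_U

Substituting a_X = 1 and a_U = 0, rearrange to (I - Q) a = r where r[i] = P(i -> X):
  [19/20, -7/10, -3/20] . (a_Y, a_Z, a_W) = 1/20
  [-1/10, 4/5, -1/5] . (a_Y, a_Z, a_W) = 1/20
  [0, -1/10, 4/5] . (a_Y, a_Z, a_W) = 3/10

Solving yields:
  a_Y = 551/2126
  a_Z = 207/1063
  a_W = 849/2126

Starting state is Z, so the absorption probability is a_Z = 207/1063.

Answer: 207/1063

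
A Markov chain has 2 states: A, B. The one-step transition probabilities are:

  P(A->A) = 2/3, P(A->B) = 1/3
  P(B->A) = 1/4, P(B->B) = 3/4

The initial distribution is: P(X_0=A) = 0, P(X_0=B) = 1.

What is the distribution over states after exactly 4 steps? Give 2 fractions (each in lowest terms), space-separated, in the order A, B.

Propagating the distribution step by step (d_{t+1} = d_t * P):
d_0 = (A=0, B=1)
  d_1[A] = 0*2/3 + 1*1/4 = 1/4
  d_1[B] = 0*1/3 + 1*3/4 = 3/4
d_1 = (A=1/4, B=3/4)
  d_2[A] = 1/4*2/3 + 3/4*1/4 = 17/48
  d_2[B] = 1/4*1/3 + 3/4*3/4 = 31/48
d_2 = (A=17/48, B=31/48)
  d_3[A] = 17/48*2/3 + 31/48*1/4 = 229/576
  d_3[B] = 17/48*1/3 + 31/48*3/4 = 347/576
d_3 = (A=229/576, B=347/576)
  d_4[A] = 229/576*2/3 + 347/576*1/4 = 2873/6912
  d_4[B] = 229/576*1/3 + 347/576*3/4 = 4039/6912
d_4 = (A=2873/6912, B=4039/6912)

Answer: 2873/6912 4039/6912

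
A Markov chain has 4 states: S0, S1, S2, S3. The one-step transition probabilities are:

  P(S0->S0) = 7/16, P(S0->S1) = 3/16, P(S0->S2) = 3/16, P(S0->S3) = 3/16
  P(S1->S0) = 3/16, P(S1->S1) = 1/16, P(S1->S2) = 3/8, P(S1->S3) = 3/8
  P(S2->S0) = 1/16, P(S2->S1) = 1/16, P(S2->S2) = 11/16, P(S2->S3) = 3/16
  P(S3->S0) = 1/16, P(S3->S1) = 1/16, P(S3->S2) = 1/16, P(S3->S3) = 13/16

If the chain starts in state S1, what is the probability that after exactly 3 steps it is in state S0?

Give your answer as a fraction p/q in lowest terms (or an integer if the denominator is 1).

Computing P^3 by repeated multiplication:
P^1 =
  S0: [7/16, 3/16, 3/16, 3/16]
  S1: [3/16, 1/16, 3/8, 3/8]
  S2: [1/16, 1/16, 11/16, 3/16]
  S3: [1/16, 1/16, 1/16, 13/16]
P^2 =
  S0: [1/4, 15/128, 75/256, 87/256]
  S1: [9/64, 11/128, 87/256, 111/256]
  S2: [3/32, 9/128, 133/256, 81/256]
  S3: [3/32, 9/128, 33/256, 181/256]
P^3 =
  S0: [175/1024, 3/32, 321/1024, 27/64]
  S1: [129/1024, 41/512, 327/1024, 243/512]
  S2: [109/1024, 19/256, 431/1024, 51/128]
  S3: [109/1024, 19/256, 181/1024, 329/512]

(P^3)[S1 -> S0] = 129/1024

Answer: 129/1024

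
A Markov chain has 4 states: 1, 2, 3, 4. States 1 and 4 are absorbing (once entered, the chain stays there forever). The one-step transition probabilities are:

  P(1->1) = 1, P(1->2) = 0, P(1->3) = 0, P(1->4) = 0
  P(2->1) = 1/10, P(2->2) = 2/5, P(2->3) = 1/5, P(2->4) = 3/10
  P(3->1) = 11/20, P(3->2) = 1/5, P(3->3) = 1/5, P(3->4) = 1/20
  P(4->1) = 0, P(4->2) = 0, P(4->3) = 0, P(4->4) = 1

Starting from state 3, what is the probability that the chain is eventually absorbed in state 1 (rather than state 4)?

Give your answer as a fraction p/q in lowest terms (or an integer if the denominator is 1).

Let a_i = P(absorbed in 1 | start in state i).
Boundary conditions: a_1 = 1, a_4 = 0.
For each transient state i, a_i = sum_j P(i->j) * a_j:
  a_2 = 1/10*a_1 + 2/5*a_2 + 1/5*a_3 + 3/10*a_4
  a_3 = 11/20*a_1 + 1/5*a_2 + 1/5*a_3 + 1/20*a_4

Substituting a_1 = 1 and a_4 = 0, rearrange to (I - Q) a = r where r[i] = P(i -> 1):
  [3/5, -1/5] . (a_2, a_3) = 1/10
  [-1/5, 4/5] . (a_2, a_3) = 11/20

Solving yields:
  a_2 = 19/44
  a_3 = 35/44

Starting state is 3, so the absorption probability is a_3 = 35/44.

Answer: 35/44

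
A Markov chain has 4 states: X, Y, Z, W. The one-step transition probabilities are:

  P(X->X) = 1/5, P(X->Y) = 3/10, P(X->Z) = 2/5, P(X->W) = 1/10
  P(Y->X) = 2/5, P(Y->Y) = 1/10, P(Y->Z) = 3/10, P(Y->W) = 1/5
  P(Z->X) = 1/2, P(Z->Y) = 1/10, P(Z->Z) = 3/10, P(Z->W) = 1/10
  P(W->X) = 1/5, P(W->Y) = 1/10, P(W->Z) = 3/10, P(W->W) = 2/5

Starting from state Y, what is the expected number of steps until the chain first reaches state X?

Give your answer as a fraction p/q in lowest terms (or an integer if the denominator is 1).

Let h_i = expected steps to first reach X from state i.
Boundary: h_X = 0.
First-step equations for the other states:
  h_Y = 1 + 2/5*h_X + 1/10*h_Y + 3/10*h_Z + 1/5*h_W
  h_Z = 1 + 1/2*h_X + 1/10*h_Y + 3/10*h_Z + 1/10*h_W
  h_W = 1 + 1/5*h_X + 1/10*h_Y + 3/10*h_Z + 2/5*h_W

Substituting h_X = 0 and rearranging gives the linear system (I - Q) h = 1:
  [9/10, -3/10, -1/5] . (h_Y, h_Z, h_W) = 1
  [-1/10, 7/10, -1/10] . (h_Y, h_Z, h_W) = 1
  [-1/10, -3/10, 3/5] . (h_Y, h_Z, h_W) = 1

Solving yields:
  h_Y = 80/31
  h_Z = 70/31
  h_W = 100/31

Starting state is Y, so the expected hitting time is h_Y = 80/31.

Answer: 80/31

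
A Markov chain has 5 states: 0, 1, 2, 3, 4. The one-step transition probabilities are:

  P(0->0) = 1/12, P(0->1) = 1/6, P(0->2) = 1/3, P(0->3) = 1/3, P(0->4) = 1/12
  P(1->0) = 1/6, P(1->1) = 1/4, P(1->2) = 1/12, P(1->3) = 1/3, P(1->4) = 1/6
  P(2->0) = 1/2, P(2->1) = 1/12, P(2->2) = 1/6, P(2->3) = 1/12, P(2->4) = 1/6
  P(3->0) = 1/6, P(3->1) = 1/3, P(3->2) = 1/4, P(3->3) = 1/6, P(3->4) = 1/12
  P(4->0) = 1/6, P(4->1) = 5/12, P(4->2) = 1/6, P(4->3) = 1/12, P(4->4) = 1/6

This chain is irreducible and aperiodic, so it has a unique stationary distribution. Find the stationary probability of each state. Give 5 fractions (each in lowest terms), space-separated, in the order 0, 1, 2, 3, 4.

Answer: 1215/5636 1343/5636 4523/22544 605/2818 2949/22544

Derivation:
The stationary distribution satisfies pi = pi * P, i.e.:
  pi_0 = 1/12*pi_0 + 1/6*pi_1 + 1/2*pi_2 + 1/6*pi_3 + 1/6*pi_4
  pi_1 = 1/6*pi_0 + 1/4*pi_1 + 1/12*pi_2 + 1/3*pi_3 + 5/12*pi_4
  pi_2 = 1/3*pi_0 + 1/12*pi_1 + 1/6*pi_2 + 1/4*pi_3 + 1/6*pi_4
  pi_3 = 1/3*pi_0 + 1/3*pi_1 + 1/12*pi_2 + 1/6*pi_3 + 1/12*pi_4
  pi_4 = 1/12*pi_0 + 1/6*pi_1 + 1/6*pi_2 + 1/12*pi_3 + 1/6*pi_4
with normalization: pi_0 + pi_1 + pi_2 + pi_3 + pi_4 = 1.

Using the first 4 balance equations plus normalization, the linear system A*pi = b is:
  [-11/12, 1/6, 1/2, 1/6, 1/6] . pi = 0
  [1/6, -3/4, 1/12, 1/3, 5/12] . pi = 0
  [1/3, 1/12, -5/6, 1/4, 1/6] . pi = 0
  [1/3, 1/3, 1/12, -5/6, 1/12] . pi = 0
  [1, 1, 1, 1, 1] . pi = 1

Solving yields:
  pi_0 = 1215/5636
  pi_1 = 1343/5636
  pi_2 = 4523/22544
  pi_3 = 605/2818
  pi_4 = 2949/22544

Verification (pi * P):
  1215/5636*1/12 + 1343/5636*1/6 + 4523/22544*1/2 + 605/2818*1/6 + 2949/22544*1/6 = 1215/5636 = pi_0  (ok)
  1215/5636*1/6 + 1343/5636*1/4 + 4523/22544*1/12 + 605/2818*1/3 + 2949/22544*5/12 = 1343/5636 = pi_1  (ok)
  1215/5636*1/3 + 1343/5636*1/12 + 4523/22544*1/6 + 605/2818*1/4 + 2949/22544*1/6 = 4523/22544 = pi_2  (ok)
  1215/5636*1/3 + 1343/5636*1/3 + 4523/22544*1/12 + 605/2818*1/6 + 2949/22544*1/12 = 605/2818 = pi_3  (ok)
  1215/5636*1/12 + 1343/5636*1/6 + 4523/22544*1/6 + 605/2818*1/12 + 2949/22544*1/6 = 2949/22544 = pi_4  (ok)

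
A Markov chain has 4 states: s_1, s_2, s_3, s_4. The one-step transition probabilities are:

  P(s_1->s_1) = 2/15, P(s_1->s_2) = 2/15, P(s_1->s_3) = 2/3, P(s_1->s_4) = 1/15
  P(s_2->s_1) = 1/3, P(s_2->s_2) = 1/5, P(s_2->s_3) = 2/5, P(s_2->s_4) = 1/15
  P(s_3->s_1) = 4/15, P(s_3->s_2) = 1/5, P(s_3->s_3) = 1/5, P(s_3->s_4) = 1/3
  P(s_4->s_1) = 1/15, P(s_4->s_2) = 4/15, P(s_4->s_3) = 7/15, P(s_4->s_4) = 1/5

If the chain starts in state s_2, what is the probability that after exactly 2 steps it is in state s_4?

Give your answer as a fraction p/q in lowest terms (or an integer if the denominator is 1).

Answer: 41/225

Derivation:
Computing P^2 by repeated multiplication:
P^1 =
  s_1: [2/15, 2/15, 2/3, 1/15]
  s_2: [1/3, 1/5, 2/5, 1/15]
  s_3: [4/15, 1/5, 1/5, 1/3]
  s_4: [1/15, 4/15, 7/15, 1/5]
P^2 =
  s_1: [11/45, 44/225, 23/75, 19/75]
  s_2: [2/9, 41/225, 31/75, 41/225]
  s_3: [8/45, 46/225, 34/75, 37/225]
  s_4: [53/225, 47/225, 76/225, 49/225]

(P^2)[s_2 -> s_4] = 41/225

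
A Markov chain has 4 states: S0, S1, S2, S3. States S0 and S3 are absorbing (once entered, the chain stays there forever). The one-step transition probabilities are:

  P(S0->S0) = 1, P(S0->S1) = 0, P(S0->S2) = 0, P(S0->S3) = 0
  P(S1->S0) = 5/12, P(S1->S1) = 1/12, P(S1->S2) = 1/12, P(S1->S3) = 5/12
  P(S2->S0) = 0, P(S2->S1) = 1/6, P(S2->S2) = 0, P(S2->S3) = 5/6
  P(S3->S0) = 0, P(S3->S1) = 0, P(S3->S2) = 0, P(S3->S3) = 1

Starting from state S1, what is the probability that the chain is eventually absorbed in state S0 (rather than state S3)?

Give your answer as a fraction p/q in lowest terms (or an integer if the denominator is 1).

Let a_i = P(absorbed in S0 | start in state i).
Boundary conditions: a_S0 = 1, a_S3 = 0.
For each transient state i, a_i = sum_j P(i->j) * a_j:
  a_S1 = 5/12*a_S0 + 1/12*a_S1 + 1/12*a_S2 + 5/12*a_S3
  a_S2 = 0*a_S0 + 1/6*a_S1 + 0*a_S2 + 5/6*a_S3

Substituting a_S0 = 1 and a_S3 = 0, rearrange to (I - Q) a = r where r[i] = P(i -> S0):
  [11/12, -1/12] . (a_S1, a_S2) = 5/12
  [-1/6, 1] . (a_S1, a_S2) = 0

Solving yields:
  a_S1 = 6/13
  a_S2 = 1/13

Starting state is S1, so the absorption probability is a_S1 = 6/13.

Answer: 6/13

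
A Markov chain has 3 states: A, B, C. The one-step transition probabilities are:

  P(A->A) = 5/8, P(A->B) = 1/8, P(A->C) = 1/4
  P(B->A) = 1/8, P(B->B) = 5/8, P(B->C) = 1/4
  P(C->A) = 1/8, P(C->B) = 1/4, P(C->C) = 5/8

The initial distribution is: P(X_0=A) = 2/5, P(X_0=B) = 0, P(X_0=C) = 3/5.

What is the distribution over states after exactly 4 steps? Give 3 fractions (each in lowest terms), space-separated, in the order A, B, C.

Answer: 83/320 1379/4096 8273/20480

Derivation:
Propagating the distribution step by step (d_{t+1} = d_t * P):
d_0 = (A=2/5, B=0, C=3/5)
  d_1[A] = 2/5*5/8 + 0*1/8 + 3/5*1/8 = 13/40
  d_1[B] = 2/5*1/8 + 0*5/8 + 3/5*1/4 = 1/5
  d_1[C] = 2/5*1/4 + 0*1/4 + 3/5*5/8 = 19/40
d_1 = (A=13/40, B=1/5, C=19/40)
  d_2[A] = 13/40*5/8 + 1/5*1/8 + 19/40*1/8 = 23/80
  d_2[B] = 13/40*1/8 + 1/5*5/8 + 19/40*1/4 = 91/320
  d_2[C] = 13/40*1/4 + 1/5*1/4 + 19/40*5/8 = 137/320
d_2 = (A=23/80, B=91/320, C=137/320)
  d_3[A] = 23/80*5/8 + 91/320*1/8 + 137/320*1/8 = 43/160
  d_3[B] = 23/80*1/8 + 91/320*5/8 + 137/320*1/4 = 821/2560
  d_3[C] = 23/80*1/4 + 91/320*1/4 + 137/320*5/8 = 1051/2560
d_3 = (A=43/160, B=821/2560, C=1051/2560)
  d_4[A] = 43/160*5/8 + 821/2560*1/8 + 1051/2560*1/8 = 83/320
  d_4[B] = 43/160*1/8 + 821/2560*5/8 + 1051/2560*1/4 = 1379/4096
  d_4[C] = 43/160*1/4 + 821/2560*1/4 + 1051/2560*5/8 = 8273/20480
d_4 = (A=83/320, B=1379/4096, C=8273/20480)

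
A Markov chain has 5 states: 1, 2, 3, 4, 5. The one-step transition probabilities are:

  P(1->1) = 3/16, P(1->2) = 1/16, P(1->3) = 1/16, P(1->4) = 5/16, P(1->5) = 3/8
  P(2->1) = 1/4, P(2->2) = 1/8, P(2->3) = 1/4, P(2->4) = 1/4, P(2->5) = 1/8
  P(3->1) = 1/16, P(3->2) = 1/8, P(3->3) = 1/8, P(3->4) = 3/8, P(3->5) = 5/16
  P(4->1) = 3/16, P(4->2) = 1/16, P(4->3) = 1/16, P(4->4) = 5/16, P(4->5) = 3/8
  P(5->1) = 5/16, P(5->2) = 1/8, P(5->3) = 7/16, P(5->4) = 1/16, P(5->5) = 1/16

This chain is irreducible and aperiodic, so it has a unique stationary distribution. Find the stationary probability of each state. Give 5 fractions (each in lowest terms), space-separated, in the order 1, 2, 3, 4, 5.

Answer: 3913/19356 467/4839 916/4839 1637/6452 1250/4839

Derivation:
The stationary distribution satisfies pi = pi * P, i.e.:
  pi_1 = 3/16*pi_1 + 1/4*pi_2 + 1/16*pi_3 + 3/16*pi_4 + 5/16*pi_5
  pi_2 = 1/16*pi_1 + 1/8*pi_2 + 1/8*pi_3 + 1/16*pi_4 + 1/8*pi_5
  pi_3 = 1/16*pi_1 + 1/4*pi_2 + 1/8*pi_3 + 1/16*pi_4 + 7/16*pi_5
  pi_4 = 5/16*pi_1 + 1/4*pi_2 + 3/8*pi_3 + 5/16*pi_4 + 1/16*pi_5
  pi_5 = 3/8*pi_1 + 1/8*pi_2 + 5/16*pi_3 + 3/8*pi_4 + 1/16*pi_5
with normalization: pi_1 + pi_2 + pi_3 + pi_4 + pi_5 = 1.

Using the first 4 balance equations plus normalization, the linear system A*pi = b is:
  [-13/16, 1/4, 1/16, 3/16, 5/16] . pi = 0
  [1/16, -7/8, 1/8, 1/16, 1/8] . pi = 0
  [1/16, 1/4, -7/8, 1/16, 7/16] . pi = 0
  [5/16, 1/4, 3/8, -11/16, 1/16] . pi = 0
  [1, 1, 1, 1, 1] . pi = 1

Solving yields:
  pi_1 = 3913/19356
  pi_2 = 467/4839
  pi_3 = 916/4839
  pi_4 = 1637/6452
  pi_5 = 1250/4839

Verification (pi * P):
  3913/19356*3/16 + 467/4839*1/4 + 916/4839*1/16 + 1637/6452*3/16 + 1250/4839*5/16 = 3913/19356 = pi_1  (ok)
  3913/19356*1/16 + 467/4839*1/8 + 916/4839*1/8 + 1637/6452*1/16 + 1250/4839*1/8 = 467/4839 = pi_2  (ok)
  3913/19356*1/16 + 467/4839*1/4 + 916/4839*1/8 + 1637/6452*1/16 + 1250/4839*7/16 = 916/4839 = pi_3  (ok)
  3913/19356*5/16 + 467/4839*1/4 + 916/4839*3/8 + 1637/6452*5/16 + 1250/4839*1/16 = 1637/6452 = pi_4  (ok)
  3913/19356*3/8 + 467/4839*1/8 + 916/4839*5/16 + 1637/6452*3/8 + 1250/4839*1/16 = 1250/4839 = pi_5  (ok)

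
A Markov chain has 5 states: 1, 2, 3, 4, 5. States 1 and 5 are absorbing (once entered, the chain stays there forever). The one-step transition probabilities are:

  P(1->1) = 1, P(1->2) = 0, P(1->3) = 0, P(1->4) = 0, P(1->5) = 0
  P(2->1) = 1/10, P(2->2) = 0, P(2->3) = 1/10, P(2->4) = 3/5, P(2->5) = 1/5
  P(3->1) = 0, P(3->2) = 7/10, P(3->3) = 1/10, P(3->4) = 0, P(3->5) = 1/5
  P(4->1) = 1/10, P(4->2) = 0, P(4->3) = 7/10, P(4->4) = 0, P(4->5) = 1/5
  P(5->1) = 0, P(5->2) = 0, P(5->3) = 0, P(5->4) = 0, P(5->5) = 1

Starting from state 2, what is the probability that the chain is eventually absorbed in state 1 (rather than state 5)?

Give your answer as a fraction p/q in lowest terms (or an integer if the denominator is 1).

Let a_i = P(absorbed in 1 | start in state i).
Boundary conditions: a_1 = 1, a_5 = 0.
For each transient state i, a_i = sum_j P(i->j) * a_j:
  a_2 = 1/10*a_1 + 0*a_2 + 1/10*a_3 + 3/5*a_4 + 1/5*a_5
  a_3 = 0*a_1 + 7/10*a_2 + 1/10*a_3 + 0*a_4 + 1/5*a_5
  a_4 = 1/10*a_1 + 0*a_2 + 7/10*a_3 + 0*a_4 + 1/5*a_5

Substituting a_1 = 1 and a_5 = 0, rearrange to (I - Q) a = r where r[i] = P(i -> 1):
  [1, -1/10, -3/5] . (a_2, a_3, a_4) = 1/10
  [-7/10, 9/10, 0] . (a_2, a_3, a_4) = 0
  [0, -7/10, 1] . (a_2, a_3, a_4) = 1/10

Solving yields:
  a_2 = 18/67
  a_3 = 14/67
  a_4 = 33/134

Starting state is 2, so the absorption probability is a_2 = 18/67.

Answer: 18/67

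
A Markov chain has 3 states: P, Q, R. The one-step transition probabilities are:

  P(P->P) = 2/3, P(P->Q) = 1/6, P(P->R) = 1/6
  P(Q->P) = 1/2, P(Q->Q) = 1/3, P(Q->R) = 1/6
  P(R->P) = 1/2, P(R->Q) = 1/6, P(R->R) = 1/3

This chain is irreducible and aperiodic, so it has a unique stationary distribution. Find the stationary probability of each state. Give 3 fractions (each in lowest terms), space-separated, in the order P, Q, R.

Answer: 3/5 1/5 1/5

Derivation:
The stationary distribution satisfies pi = pi * P, i.e.:
  pi_P = 2/3*pi_P + 1/2*pi_Q + 1/2*pi_R
  pi_Q = 1/6*pi_P + 1/3*pi_Q + 1/6*pi_R
  pi_R = 1/6*pi_P + 1/6*pi_Q + 1/3*pi_R
with normalization: pi_P + pi_Q + pi_R = 1.

Using the first 2 balance equations plus normalization, the linear system A*pi = b is:
  [-1/3, 1/2, 1/2] . pi = 0
  [1/6, -2/3, 1/6] . pi = 0
  [1, 1, 1] . pi = 1

Solving yields:
  pi_P = 3/5
  pi_Q = 1/5
  pi_R = 1/5

Verification (pi * P):
  3/5*2/3 + 1/5*1/2 + 1/5*1/2 = 3/5 = pi_P  (ok)
  3/5*1/6 + 1/5*1/3 + 1/5*1/6 = 1/5 = pi_Q  (ok)
  3/5*1/6 + 1/5*1/6 + 1/5*1/3 = 1/5 = pi_R  (ok)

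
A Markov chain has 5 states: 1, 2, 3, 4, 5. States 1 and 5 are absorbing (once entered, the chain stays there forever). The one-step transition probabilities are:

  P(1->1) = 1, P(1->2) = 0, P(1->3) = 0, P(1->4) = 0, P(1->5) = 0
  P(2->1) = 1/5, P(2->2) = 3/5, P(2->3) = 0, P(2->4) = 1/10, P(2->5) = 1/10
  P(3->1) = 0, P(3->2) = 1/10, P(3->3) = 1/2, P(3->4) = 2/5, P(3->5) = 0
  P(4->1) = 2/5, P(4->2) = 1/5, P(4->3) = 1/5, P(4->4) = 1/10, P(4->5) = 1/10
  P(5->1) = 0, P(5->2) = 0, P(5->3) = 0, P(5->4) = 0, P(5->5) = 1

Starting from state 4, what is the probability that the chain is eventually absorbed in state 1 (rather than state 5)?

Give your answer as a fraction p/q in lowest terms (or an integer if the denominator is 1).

Answer: 13/17

Derivation:
Let a_i = P(absorbed in 1 | start in state i).
Boundary conditions: a_1 = 1, a_5 = 0.
For each transient state i, a_i = sum_j P(i->j) * a_j:
  a_2 = 1/5*a_1 + 3/5*a_2 + 0*a_3 + 1/10*a_4 + 1/10*a_5
  a_3 = 0*a_1 + 1/10*a_2 + 1/2*a_3 + 2/5*a_4 + 0*a_5
  a_4 = 2/5*a_1 + 1/5*a_2 + 1/5*a_3 + 1/10*a_4 + 1/10*a_5

Substituting a_1 = 1 and a_5 = 0, rearrange to (I - Q) a = r where r[i] = P(i -> 1):
  [2/5, 0, -1/10] . (a_2, a_3, a_4) = 1/5
  [-1/10, 1/2, -2/5] . (a_2, a_3, a_4) = 0
  [-1/5, -1/5, 9/10] . (a_2, a_3, a_4) = 2/5

Solving yields:
  a_2 = 47/68
  a_3 = 3/4
  a_4 = 13/17

Starting state is 4, so the absorption probability is a_4 = 13/17.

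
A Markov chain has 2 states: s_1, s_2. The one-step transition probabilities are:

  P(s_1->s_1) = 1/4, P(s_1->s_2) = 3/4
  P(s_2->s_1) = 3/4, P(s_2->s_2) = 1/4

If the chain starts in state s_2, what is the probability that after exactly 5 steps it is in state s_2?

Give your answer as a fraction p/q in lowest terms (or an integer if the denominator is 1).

Computing P^5 by repeated multiplication:
P^1 =
  s_1: [1/4, 3/4]
  s_2: [3/4, 1/4]
P^2 =
  s_1: [5/8, 3/8]
  s_2: [3/8, 5/8]
P^3 =
  s_1: [7/16, 9/16]
  s_2: [9/16, 7/16]
P^4 =
  s_1: [17/32, 15/32]
  s_2: [15/32, 17/32]
P^5 =
  s_1: [31/64, 33/64]
  s_2: [33/64, 31/64]

(P^5)[s_2 -> s_2] = 31/64

Answer: 31/64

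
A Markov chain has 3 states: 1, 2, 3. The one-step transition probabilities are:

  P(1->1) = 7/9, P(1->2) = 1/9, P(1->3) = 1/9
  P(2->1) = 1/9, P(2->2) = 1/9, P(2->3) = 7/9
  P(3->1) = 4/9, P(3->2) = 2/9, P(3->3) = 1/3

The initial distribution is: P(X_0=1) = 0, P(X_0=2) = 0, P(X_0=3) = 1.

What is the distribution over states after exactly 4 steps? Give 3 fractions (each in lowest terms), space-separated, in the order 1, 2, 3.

Propagating the distribution step by step (d_{t+1} = d_t * P):
d_0 = (1=0, 2=0, 3=1)
  d_1[1] = 0*7/9 + 0*1/9 + 1*4/9 = 4/9
  d_1[2] = 0*1/9 + 0*1/9 + 1*2/9 = 2/9
  d_1[3] = 0*1/9 + 0*7/9 + 1*1/3 = 1/3
d_1 = (1=4/9, 2=2/9, 3=1/3)
  d_2[1] = 4/9*7/9 + 2/9*1/9 + 1/3*4/9 = 14/27
  d_2[2] = 4/9*1/9 + 2/9*1/9 + 1/3*2/9 = 4/27
  d_2[3] = 4/9*1/9 + 2/9*7/9 + 1/3*1/3 = 1/3
d_2 = (1=14/27, 2=4/27, 3=1/3)
  d_3[1] = 14/27*7/9 + 4/27*1/9 + 1/3*4/9 = 46/81
  d_3[2] = 14/27*1/9 + 4/27*1/9 + 1/3*2/9 = 4/27
  d_3[3] = 14/27*1/9 + 4/27*7/9 + 1/3*1/3 = 23/81
d_3 = (1=46/81, 2=4/27, 3=23/81)
  d_4[1] = 46/81*7/9 + 4/27*1/9 + 23/81*4/9 = 142/243
  d_4[2] = 46/81*1/9 + 4/27*1/9 + 23/81*2/9 = 104/729
  d_4[3] = 46/81*1/9 + 4/27*7/9 + 23/81*1/3 = 199/729
d_4 = (1=142/243, 2=104/729, 3=199/729)

Answer: 142/243 104/729 199/729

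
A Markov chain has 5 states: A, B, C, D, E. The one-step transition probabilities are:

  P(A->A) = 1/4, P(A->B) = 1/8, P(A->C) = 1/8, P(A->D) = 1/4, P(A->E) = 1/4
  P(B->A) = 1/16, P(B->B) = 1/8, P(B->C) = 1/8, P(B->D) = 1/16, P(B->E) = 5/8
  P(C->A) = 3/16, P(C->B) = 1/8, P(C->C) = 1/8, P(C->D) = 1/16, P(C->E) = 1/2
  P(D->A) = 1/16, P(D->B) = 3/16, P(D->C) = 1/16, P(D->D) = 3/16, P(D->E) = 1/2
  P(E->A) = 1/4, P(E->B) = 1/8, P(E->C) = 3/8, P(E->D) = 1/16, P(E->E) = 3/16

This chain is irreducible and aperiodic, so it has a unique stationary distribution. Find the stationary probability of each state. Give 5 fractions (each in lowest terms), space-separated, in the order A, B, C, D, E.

Answer: 1759/9199 2429/18398 3813/18398 1034/9199 3285/9199

Derivation:
The stationary distribution satisfies pi = pi * P, i.e.:
  pi_A = 1/4*pi_A + 1/16*pi_B + 3/16*pi_C + 1/16*pi_D + 1/4*pi_E
  pi_B = 1/8*pi_A + 1/8*pi_B + 1/8*pi_C + 3/16*pi_D + 1/8*pi_E
  pi_C = 1/8*pi_A + 1/8*pi_B + 1/8*pi_C + 1/16*pi_D + 3/8*pi_E
  pi_D = 1/4*pi_A + 1/16*pi_B + 1/16*pi_C + 3/16*pi_D + 1/16*pi_E
  pi_E = 1/4*pi_A + 5/8*pi_B + 1/2*pi_C + 1/2*pi_D + 3/16*pi_E
with normalization: pi_A + pi_B + pi_C + pi_D + pi_E = 1.

Using the first 4 balance equations plus normalization, the linear system A*pi = b is:
  [-3/4, 1/16, 3/16, 1/16, 1/4] . pi = 0
  [1/8, -7/8, 1/8, 3/16, 1/8] . pi = 0
  [1/8, 1/8, -7/8, 1/16, 3/8] . pi = 0
  [1/4, 1/16, 1/16, -13/16, 1/16] . pi = 0
  [1, 1, 1, 1, 1] . pi = 1

Solving yields:
  pi_A = 1759/9199
  pi_B = 2429/18398
  pi_C = 3813/18398
  pi_D = 1034/9199
  pi_E = 3285/9199

Verification (pi * P):
  1759/9199*1/4 + 2429/18398*1/16 + 3813/18398*3/16 + 1034/9199*1/16 + 3285/9199*1/4 = 1759/9199 = pi_A  (ok)
  1759/9199*1/8 + 2429/18398*1/8 + 3813/18398*1/8 + 1034/9199*3/16 + 3285/9199*1/8 = 2429/18398 = pi_B  (ok)
  1759/9199*1/8 + 2429/18398*1/8 + 3813/18398*1/8 + 1034/9199*1/16 + 3285/9199*3/8 = 3813/18398 = pi_C  (ok)
  1759/9199*1/4 + 2429/18398*1/16 + 3813/18398*1/16 + 1034/9199*3/16 + 3285/9199*1/16 = 1034/9199 = pi_D  (ok)
  1759/9199*1/4 + 2429/18398*5/8 + 3813/18398*1/2 + 1034/9199*1/2 + 3285/9199*3/16 = 3285/9199 = pi_E  (ok)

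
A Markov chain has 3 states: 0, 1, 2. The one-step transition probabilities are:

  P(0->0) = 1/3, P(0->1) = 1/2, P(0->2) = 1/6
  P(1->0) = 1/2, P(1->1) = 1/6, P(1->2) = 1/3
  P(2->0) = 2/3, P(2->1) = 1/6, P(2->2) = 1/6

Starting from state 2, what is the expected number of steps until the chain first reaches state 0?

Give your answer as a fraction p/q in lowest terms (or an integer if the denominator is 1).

Answer: 36/23

Derivation:
Let h_i = expected steps to first reach 0 from state i.
Boundary: h_0 = 0.
First-step equations for the other states:
  h_1 = 1 + 1/2*h_0 + 1/6*h_1 + 1/3*h_2
  h_2 = 1 + 2/3*h_0 + 1/6*h_1 + 1/6*h_2

Substituting h_0 = 0 and rearranging gives the linear system (I - Q) h = 1:
  [5/6, -1/3] . (h_1, h_2) = 1
  [-1/6, 5/6] . (h_1, h_2) = 1

Solving yields:
  h_1 = 42/23
  h_2 = 36/23

Starting state is 2, so the expected hitting time is h_2 = 36/23.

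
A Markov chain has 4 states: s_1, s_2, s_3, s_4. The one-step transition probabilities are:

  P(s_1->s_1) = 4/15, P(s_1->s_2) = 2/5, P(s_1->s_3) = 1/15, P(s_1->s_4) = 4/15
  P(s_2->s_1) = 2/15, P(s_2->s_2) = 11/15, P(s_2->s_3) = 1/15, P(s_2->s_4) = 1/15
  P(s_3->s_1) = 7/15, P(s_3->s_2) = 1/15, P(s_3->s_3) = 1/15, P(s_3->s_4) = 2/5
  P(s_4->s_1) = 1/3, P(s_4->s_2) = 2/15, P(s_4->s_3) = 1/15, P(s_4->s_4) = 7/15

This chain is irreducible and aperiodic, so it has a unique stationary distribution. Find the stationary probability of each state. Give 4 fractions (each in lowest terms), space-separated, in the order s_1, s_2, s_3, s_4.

Answer: 25/108 193/405 1/15 73/324

Derivation:
The stationary distribution satisfies pi = pi * P, i.e.:
  pi_s_1 = 4/15*pi_s_1 + 2/15*pi_s_2 + 7/15*pi_s_3 + 1/3*pi_s_4
  pi_s_2 = 2/5*pi_s_1 + 11/15*pi_s_2 + 1/15*pi_s_3 + 2/15*pi_s_4
  pi_s_3 = 1/15*pi_s_1 + 1/15*pi_s_2 + 1/15*pi_s_3 + 1/15*pi_s_4
  pi_s_4 = 4/15*pi_s_1 + 1/15*pi_s_2 + 2/5*pi_s_3 + 7/15*pi_s_4
with normalization: pi_s_1 + pi_s_2 + pi_s_3 + pi_s_4 = 1.

Using the first 3 balance equations plus normalization, the linear system A*pi = b is:
  [-11/15, 2/15, 7/15, 1/3] . pi = 0
  [2/5, -4/15, 1/15, 2/15] . pi = 0
  [1/15, 1/15, -14/15, 1/15] . pi = 0
  [1, 1, 1, 1] . pi = 1

Solving yields:
  pi_s_1 = 25/108
  pi_s_2 = 193/405
  pi_s_3 = 1/15
  pi_s_4 = 73/324

Verification (pi * P):
  25/108*4/15 + 193/405*2/15 + 1/15*7/15 + 73/324*1/3 = 25/108 = pi_s_1  (ok)
  25/108*2/5 + 193/405*11/15 + 1/15*1/15 + 73/324*2/15 = 193/405 = pi_s_2  (ok)
  25/108*1/15 + 193/405*1/15 + 1/15*1/15 + 73/324*1/15 = 1/15 = pi_s_3  (ok)
  25/108*4/15 + 193/405*1/15 + 1/15*2/5 + 73/324*7/15 = 73/324 = pi_s_4  (ok)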